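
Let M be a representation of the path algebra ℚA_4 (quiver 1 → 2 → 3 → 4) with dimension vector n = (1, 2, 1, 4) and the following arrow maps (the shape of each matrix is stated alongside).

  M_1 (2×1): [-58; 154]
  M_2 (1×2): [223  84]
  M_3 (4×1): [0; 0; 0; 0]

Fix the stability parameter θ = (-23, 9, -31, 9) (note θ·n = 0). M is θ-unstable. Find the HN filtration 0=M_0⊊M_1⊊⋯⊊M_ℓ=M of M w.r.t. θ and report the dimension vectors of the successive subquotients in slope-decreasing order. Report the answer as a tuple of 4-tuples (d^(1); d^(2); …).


Via rank(M_{q-1}∘⋯∘M_p): M ≅ I[1,3], I[2,2], I[4,4]^4.
μ_θ-semistable layers: μ^(1)=9; μ^(2)=-11; μ^(3)=-23

((0, 1, 0, 4); (0, 1, 1, 0); (1, 0, 0, 0))


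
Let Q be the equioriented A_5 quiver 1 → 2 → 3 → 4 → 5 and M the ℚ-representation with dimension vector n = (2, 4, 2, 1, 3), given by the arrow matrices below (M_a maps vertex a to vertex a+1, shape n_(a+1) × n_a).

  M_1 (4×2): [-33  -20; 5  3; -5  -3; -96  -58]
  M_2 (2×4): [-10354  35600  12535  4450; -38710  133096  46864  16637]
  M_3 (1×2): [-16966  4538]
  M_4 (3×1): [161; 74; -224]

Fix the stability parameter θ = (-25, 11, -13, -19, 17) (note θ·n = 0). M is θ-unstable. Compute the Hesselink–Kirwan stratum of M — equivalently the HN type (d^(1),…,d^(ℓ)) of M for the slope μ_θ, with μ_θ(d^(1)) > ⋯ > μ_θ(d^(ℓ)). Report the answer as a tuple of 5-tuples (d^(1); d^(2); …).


Via rank(M_{q-1}∘⋯∘M_p): M ≅ I[1,2], I[1,5], I[2,2], I[2,3], I[5,5]^2.
μ_θ-semistable layers: μ^(1)=17; μ^(2)=11; μ^(3)=-1; μ^(4)=-7; μ^(5)=-25

((0, 0, 0, 0, 3); (0, 2, 0, 0, 0); (0, 1, 1, 0, 0); (0, 1, 1, 1, 0); (2, 0, 0, 0, 0))


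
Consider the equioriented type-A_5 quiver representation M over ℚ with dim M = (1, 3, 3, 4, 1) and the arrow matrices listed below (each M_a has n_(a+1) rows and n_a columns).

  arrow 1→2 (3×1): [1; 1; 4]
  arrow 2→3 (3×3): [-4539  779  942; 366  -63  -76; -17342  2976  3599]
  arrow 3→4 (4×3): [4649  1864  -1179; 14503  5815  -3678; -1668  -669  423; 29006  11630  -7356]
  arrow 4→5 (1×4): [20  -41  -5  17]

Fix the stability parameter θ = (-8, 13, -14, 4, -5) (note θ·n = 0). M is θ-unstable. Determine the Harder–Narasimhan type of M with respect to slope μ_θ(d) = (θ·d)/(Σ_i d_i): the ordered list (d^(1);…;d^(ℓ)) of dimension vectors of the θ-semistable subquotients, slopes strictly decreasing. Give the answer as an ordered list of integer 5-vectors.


Interval decomposition of M: I[1,5], I[2,3], I[2,4], I[4,4]^2.
HN type (ℓ=3): μ^(1)=4; μ^(2)=-1/2; μ^(3)=-8

((0, 0, 0, 3, 0); (0, 3, 3, 1, 1); (1, 0, 0, 0, 0))


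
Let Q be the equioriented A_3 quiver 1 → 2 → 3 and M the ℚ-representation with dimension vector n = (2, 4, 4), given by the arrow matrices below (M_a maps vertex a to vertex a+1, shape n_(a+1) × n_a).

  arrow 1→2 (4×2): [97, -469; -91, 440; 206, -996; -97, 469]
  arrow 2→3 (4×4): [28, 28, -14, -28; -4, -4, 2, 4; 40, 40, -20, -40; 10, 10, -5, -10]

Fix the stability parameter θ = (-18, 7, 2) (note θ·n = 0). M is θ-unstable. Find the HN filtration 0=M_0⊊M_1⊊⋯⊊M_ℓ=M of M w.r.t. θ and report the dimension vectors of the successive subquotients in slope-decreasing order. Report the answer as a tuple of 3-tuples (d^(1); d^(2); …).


Interval decomposition of M: I[1,2]^2, I[2,2], I[2,3], I[3,3]^3.
HN type (ℓ=4): μ^(1)=7; μ^(2)=9/2; μ^(3)=2; μ^(4)=-18

((0, 3, 0); (0, 1, 1); (0, 0, 3); (2, 0, 0))


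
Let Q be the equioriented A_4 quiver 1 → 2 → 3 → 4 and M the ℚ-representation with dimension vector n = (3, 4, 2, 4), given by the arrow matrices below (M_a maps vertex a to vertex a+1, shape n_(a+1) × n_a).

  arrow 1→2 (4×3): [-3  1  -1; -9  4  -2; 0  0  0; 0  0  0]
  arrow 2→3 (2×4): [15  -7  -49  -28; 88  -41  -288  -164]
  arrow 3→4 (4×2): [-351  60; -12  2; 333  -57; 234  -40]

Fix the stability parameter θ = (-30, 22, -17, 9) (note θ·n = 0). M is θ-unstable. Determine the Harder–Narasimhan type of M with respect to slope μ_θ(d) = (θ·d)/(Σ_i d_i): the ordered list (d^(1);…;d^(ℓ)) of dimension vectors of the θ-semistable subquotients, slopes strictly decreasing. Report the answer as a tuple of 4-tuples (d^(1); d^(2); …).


Barcode: M ≅ I[1,1], I[1,4]^2, I[2,2]^2, I[4,4]^2. HN layers by μ_θ (4 steps, strictly decreasing):
  μ^(1)=22; μ^(2)=9; μ^(3)=5/2; μ^(4)=-30

((0, 2, 0, 0); (0, 0, 0, 4); (0, 2, 2, 0); (3, 0, 0, 0))


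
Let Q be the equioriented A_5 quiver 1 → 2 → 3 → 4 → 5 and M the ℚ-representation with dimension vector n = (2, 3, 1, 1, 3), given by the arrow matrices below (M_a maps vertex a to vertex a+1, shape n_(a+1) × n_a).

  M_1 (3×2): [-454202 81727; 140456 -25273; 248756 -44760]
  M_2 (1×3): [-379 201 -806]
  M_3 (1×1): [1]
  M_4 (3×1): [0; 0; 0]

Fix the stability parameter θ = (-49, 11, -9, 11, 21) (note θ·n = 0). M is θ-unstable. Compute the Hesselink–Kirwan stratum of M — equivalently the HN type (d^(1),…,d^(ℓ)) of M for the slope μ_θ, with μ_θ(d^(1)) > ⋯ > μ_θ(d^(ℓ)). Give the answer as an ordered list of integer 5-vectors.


Via rank(M_{q-1}∘⋯∘M_p): M ≅ I[1,2], I[1,4], I[2,2], I[5,5]^3.
μ_θ-semistable layers: μ^(1)=21; μ^(2)=11; μ^(3)=1; μ^(4)=-49

((0, 0, 0, 0, 3); (0, 2, 0, 1, 0); (0, 1, 1, 0, 0); (2, 0, 0, 0, 0))


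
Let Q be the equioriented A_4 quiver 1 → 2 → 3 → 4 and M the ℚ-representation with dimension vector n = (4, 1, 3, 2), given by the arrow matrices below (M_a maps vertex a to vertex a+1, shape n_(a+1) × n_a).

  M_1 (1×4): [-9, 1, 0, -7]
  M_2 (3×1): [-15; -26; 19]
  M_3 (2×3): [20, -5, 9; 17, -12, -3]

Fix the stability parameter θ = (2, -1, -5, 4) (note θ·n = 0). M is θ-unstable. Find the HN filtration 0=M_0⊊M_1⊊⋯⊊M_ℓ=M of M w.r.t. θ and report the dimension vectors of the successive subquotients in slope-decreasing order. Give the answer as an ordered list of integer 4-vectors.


Via rank(M_{q-1}∘⋯∘M_p): M ≅ I[1,1]^3, I[1,4], I[3,3], I[3,4].
μ_θ-semistable layers: μ^(1)=4; μ^(2)=2; μ^(3)=-4/3; μ^(4)=-5

((0, 0, 0, 2); (3, 0, 0, 0); (1, 1, 1, 0); (0, 0, 2, 0))


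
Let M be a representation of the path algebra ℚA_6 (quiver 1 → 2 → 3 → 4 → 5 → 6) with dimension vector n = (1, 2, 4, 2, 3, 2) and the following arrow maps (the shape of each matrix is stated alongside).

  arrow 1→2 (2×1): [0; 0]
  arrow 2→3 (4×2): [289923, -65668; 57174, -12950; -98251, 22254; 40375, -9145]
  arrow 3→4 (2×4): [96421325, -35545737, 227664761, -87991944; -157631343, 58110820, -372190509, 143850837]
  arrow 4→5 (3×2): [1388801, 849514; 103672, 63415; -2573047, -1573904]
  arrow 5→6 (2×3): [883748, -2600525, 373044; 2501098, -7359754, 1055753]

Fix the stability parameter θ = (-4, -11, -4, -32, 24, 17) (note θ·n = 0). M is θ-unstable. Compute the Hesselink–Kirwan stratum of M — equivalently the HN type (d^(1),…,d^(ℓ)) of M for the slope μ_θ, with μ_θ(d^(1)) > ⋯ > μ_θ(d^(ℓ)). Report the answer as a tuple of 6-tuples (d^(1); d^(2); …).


Interval decomposition of M: I[1,1], I[2,6]^2, I[3,3]^2, I[5,5].
HN type (ℓ=4): μ^(1)=24; μ^(2)=41/2; μ^(3)=-4; μ^(4)=-47/3

((0, 0, 0, 0, 1, 0); (0, 0, 0, 0, 2, 2); (1, 0, 2, 0, 0, 0); (0, 2, 2, 2, 0, 0))


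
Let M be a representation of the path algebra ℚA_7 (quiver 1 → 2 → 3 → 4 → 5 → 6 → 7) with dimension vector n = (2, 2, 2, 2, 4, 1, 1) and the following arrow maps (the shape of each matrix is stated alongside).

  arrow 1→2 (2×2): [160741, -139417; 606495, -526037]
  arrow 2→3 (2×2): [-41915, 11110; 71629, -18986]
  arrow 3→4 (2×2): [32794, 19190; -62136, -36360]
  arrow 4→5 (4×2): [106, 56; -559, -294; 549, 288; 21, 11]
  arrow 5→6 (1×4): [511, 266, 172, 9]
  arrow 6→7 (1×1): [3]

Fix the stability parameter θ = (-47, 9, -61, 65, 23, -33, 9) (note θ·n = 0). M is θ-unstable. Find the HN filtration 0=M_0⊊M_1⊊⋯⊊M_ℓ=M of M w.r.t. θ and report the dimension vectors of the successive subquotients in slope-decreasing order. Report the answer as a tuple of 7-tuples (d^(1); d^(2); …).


Interval decomposition of M: I[1,2], I[1,3], I[3,7], I[4,5], I[5,5]^2.
HN type (ℓ=7): μ^(1)=44; μ^(2)=23; μ^(3)=16; μ^(4)=9; μ^(5)=-26; μ^(6)=-47; μ^(7)=-61

((0, 0, 0, 1, 1, 0, 0); (0, 0, 0, 0, 2, 0, 0); (0, 0, 0, 1, 1, 1, 1); (0, 1, 0, 0, 0, 0, 0); (0, 1, 1, 0, 0, 0, 0); (2, 0, 0, 0, 0, 0, 0); (0, 0, 1, 0, 0, 0, 0))


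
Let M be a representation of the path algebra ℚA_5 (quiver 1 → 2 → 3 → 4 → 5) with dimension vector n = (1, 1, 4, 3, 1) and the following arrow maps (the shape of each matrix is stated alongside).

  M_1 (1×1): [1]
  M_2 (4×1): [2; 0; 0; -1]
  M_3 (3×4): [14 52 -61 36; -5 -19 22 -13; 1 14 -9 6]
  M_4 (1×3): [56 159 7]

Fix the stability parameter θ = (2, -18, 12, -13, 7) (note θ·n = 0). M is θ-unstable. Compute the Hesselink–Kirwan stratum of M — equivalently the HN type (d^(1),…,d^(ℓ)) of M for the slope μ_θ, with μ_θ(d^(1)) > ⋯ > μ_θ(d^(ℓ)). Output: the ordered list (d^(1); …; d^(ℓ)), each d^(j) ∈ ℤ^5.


Via rank(M_{q-1}∘⋯∘M_p): M ≅ I[1,5], I[3,3], I[3,4]^2.
μ_θ-semistable layers: μ^(1)=12; μ^(2)=7; μ^(3)=-1/2; μ^(4)=-8

((0, 0, 1, 0, 0); (0, 0, 0, 0, 1); (0, 0, 3, 3, 0); (1, 1, 0, 0, 0))


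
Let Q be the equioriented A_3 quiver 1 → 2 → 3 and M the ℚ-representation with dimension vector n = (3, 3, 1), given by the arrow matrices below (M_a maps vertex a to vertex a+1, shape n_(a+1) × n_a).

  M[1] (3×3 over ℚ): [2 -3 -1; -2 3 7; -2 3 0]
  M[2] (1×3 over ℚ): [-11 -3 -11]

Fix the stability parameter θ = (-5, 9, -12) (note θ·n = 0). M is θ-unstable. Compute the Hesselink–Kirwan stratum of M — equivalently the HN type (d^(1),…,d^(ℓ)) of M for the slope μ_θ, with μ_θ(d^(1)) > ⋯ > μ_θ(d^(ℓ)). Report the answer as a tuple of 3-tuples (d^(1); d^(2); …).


Interval decomposition of M: I[1,1], I[1,2], I[1,3], I[2,2].
HN type (ℓ=3): μ^(1)=9; μ^(2)=-3/2; μ^(3)=-5

((0, 2, 0); (0, 1, 1); (3, 0, 0))


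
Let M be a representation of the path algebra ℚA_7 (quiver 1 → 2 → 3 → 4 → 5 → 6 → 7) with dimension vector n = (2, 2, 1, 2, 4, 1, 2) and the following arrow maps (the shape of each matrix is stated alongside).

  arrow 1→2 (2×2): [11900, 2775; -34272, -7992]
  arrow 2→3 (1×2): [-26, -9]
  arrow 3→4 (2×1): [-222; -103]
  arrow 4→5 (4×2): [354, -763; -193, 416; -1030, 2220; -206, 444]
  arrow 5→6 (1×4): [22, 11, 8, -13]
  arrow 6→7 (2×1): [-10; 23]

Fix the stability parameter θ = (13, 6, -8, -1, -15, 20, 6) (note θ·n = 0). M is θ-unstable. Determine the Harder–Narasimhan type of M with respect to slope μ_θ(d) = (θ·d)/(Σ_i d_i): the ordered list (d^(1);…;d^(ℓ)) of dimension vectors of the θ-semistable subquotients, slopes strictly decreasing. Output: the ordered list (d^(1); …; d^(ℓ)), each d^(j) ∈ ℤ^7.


Interval decomposition of M: I[1,1], I[1,5], I[2,2], I[4,7], I[5,5]^2, I[7,7].
HN type (ℓ=5): μ^(1)=13; μ^(2)=6; μ^(3)=-1; μ^(4)=-8; μ^(5)=-15

((1, 0, 0, 0, 0, 1, 1); (0, 1, 0, 0, 0, 0, 1); (1, 1, 1, 1, 1, 0, 0); (0, 0, 0, 1, 1, 0, 0); (0, 0, 0, 0, 2, 0, 0))


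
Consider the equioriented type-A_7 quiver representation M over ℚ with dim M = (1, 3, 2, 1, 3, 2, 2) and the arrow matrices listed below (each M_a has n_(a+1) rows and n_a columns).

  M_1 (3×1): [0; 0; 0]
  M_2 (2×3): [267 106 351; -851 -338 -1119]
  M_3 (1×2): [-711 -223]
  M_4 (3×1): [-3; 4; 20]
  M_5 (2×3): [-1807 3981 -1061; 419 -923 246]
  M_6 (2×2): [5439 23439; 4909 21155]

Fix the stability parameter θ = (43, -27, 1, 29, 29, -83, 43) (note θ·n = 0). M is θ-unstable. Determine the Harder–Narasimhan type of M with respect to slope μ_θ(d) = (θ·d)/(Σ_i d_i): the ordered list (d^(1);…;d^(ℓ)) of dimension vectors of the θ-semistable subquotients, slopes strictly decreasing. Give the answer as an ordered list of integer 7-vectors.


Interval decomposition of M: I[1,1], I[2,2], I[2,3], I[2,7], I[5,5], I[5,7].
HN type (ℓ=5): μ^(1)=43; μ^(2)=29; μ^(3)=1; μ^(4)=-6; μ^(5)=-27

((1, 0, 0, 0, 0, 0, 2); (0, 0, 0, 0, 1, 0, 0); (0, 0, 1, 0, 0, 0, 0); (0, 0, 1, 1, 1, 1, 0); (0, 3, 0, 0, 1, 1, 0))


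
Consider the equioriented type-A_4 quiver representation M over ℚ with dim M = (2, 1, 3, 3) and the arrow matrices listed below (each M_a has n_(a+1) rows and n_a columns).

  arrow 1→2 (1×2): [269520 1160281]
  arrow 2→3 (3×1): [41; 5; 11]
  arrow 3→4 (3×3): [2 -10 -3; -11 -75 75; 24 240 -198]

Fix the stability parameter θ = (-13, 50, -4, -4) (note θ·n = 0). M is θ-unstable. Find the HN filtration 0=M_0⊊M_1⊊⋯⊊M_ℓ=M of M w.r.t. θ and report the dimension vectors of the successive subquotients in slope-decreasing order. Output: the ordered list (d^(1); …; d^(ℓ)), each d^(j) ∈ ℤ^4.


Via rank(M_{q-1}∘⋯∘M_p): M ≅ I[1,1], I[1,4], I[3,3], I[3,4], I[4,4].
μ_θ-semistable layers: μ^(1)=14; μ^(2)=-4; μ^(3)=-13

((0, 1, 1, 1); (0, 0, 2, 2); (2, 0, 0, 0))


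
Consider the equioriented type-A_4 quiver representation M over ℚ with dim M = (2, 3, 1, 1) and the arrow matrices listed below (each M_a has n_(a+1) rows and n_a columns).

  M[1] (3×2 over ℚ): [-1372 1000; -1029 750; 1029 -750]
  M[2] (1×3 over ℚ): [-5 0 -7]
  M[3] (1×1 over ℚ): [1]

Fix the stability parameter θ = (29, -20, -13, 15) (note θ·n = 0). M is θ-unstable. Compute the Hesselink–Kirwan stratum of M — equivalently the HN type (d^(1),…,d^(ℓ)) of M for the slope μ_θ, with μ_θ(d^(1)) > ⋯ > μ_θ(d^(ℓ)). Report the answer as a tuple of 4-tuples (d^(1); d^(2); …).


Interval decomposition of M: I[1,1], I[1,4], I[2,2]^2.
HN type (ℓ=4): μ^(1)=29; μ^(2)=15; μ^(3)=-4/3; μ^(4)=-20

((1, 0, 0, 0); (0, 0, 0, 1); (1, 1, 1, 0); (0, 2, 0, 0))


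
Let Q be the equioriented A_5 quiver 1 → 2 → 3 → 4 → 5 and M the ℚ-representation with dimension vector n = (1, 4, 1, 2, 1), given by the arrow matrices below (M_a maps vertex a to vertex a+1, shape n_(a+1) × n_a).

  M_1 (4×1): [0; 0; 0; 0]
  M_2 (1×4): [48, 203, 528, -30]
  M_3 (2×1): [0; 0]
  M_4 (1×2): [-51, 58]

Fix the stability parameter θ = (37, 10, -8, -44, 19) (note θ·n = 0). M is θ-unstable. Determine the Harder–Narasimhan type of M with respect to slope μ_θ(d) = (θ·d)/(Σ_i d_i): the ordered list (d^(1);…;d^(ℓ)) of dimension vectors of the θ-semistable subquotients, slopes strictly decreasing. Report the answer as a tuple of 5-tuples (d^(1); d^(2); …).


Barcode: M ≅ I[1,1], I[2,2]^3, I[2,3], I[4,4], I[4,5]. HN layers by μ_θ (5 steps, strictly decreasing):
  μ^(1)=37; μ^(2)=19; μ^(3)=10; μ^(4)=1; μ^(5)=-44

((1, 0, 0, 0, 0); (0, 0, 0, 0, 1); (0, 3, 0, 0, 0); (0, 1, 1, 0, 0); (0, 0, 0, 2, 0))


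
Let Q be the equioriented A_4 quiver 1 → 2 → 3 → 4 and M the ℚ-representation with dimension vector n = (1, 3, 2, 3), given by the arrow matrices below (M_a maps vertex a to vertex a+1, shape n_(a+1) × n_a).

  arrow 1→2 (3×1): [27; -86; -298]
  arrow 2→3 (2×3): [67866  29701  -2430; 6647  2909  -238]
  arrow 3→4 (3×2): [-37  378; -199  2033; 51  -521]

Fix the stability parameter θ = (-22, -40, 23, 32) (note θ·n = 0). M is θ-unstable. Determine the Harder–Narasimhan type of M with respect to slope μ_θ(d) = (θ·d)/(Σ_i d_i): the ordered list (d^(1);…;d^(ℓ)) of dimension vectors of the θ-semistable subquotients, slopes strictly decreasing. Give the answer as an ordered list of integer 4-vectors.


Interval decomposition of M: I[1,4], I[2,2], I[2,4], I[4,4].
HN type (ℓ=4): μ^(1)=32; μ^(2)=23; μ^(3)=-31; μ^(4)=-40

((0, 0, 0, 3); (0, 0, 2, 0); (1, 1, 0, 0); (0, 2, 0, 0))


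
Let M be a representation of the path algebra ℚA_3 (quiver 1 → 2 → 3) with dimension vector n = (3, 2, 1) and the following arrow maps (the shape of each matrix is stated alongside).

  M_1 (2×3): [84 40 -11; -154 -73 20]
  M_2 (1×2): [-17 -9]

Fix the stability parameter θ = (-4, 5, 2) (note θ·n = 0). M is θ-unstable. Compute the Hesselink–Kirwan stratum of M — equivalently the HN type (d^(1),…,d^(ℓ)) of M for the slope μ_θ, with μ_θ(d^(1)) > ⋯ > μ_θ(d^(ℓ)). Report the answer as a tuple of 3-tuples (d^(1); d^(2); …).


Barcode: M ≅ I[1,1], I[1,2], I[1,3]. HN layers by μ_θ (3 steps, strictly decreasing):
  μ^(1)=5; μ^(2)=7/2; μ^(3)=-4

((0, 1, 0); (0, 1, 1); (3, 0, 0))


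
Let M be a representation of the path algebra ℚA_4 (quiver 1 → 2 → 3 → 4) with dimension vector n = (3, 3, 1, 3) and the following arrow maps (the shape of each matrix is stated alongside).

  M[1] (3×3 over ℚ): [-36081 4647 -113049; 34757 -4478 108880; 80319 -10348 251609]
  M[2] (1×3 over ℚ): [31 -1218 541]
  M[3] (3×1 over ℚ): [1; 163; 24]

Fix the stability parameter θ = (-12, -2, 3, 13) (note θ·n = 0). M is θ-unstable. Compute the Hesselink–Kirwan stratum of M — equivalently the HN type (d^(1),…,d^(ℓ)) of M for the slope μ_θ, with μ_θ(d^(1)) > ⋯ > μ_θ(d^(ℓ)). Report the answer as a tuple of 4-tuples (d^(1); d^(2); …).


Interval decomposition of M: I[1,2]^2, I[1,4], I[4,4]^2.
HN type (ℓ=4): μ^(1)=13; μ^(2)=3; μ^(3)=-2; μ^(4)=-12

((0, 0, 0, 3); (0, 0, 1, 0); (0, 3, 0, 0); (3, 0, 0, 0))


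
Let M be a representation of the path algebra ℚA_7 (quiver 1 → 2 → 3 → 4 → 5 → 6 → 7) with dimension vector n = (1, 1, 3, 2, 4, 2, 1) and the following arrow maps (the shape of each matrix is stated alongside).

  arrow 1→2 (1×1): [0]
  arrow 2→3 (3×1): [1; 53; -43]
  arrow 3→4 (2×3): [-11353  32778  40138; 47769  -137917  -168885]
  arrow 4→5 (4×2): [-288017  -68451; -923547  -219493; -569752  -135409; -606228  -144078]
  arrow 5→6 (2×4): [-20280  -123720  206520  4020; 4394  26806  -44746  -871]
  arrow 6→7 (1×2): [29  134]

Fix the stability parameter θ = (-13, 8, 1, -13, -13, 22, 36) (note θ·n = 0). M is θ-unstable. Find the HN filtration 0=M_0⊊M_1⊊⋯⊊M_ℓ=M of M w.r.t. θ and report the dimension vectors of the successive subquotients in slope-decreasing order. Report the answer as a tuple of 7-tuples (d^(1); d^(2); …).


Via rank(M_{q-1}∘⋯∘M_p): M ≅ I[1,1], I[2,5], I[3,3], I[3,5], I[5,5], I[5,7], I[6,6].
μ_θ-semistable layers: μ^(1)=36; μ^(2)=22; μ^(3)=1; μ^(4)=-17/4; μ^(5)=-25/3; μ^(6)=-13

((0, 0, 0, 0, 0, 0, 1); (0, 0, 0, 0, 0, 2, 0); (0, 0, 1, 0, 0, 0, 0); (0, 1, 1, 1, 1, 0, 0); (0, 0, 1, 1, 1, 0, 0); (1, 0, 0, 0, 2, 0, 0))


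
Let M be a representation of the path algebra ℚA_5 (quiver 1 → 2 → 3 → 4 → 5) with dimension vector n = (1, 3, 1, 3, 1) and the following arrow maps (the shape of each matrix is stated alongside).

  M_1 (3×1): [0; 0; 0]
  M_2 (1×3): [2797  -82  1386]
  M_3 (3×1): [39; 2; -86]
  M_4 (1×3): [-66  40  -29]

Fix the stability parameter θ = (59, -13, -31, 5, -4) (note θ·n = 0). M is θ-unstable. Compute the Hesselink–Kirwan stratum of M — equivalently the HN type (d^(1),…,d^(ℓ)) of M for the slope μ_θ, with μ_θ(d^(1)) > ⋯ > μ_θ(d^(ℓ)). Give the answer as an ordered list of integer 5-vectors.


Barcode: M ≅ I[1,1], I[2,2]^2, I[2,4], I[4,4], I[4,5]. HN layers by μ_θ (5 steps, strictly decreasing):
  μ^(1)=59; μ^(2)=5; μ^(3)=1/2; μ^(4)=-13; μ^(5)=-22

((1, 0, 0, 0, 0); (0, 0, 0, 2, 0); (0, 0, 0, 1, 1); (0, 2, 0, 0, 0); (0, 1, 1, 0, 0))


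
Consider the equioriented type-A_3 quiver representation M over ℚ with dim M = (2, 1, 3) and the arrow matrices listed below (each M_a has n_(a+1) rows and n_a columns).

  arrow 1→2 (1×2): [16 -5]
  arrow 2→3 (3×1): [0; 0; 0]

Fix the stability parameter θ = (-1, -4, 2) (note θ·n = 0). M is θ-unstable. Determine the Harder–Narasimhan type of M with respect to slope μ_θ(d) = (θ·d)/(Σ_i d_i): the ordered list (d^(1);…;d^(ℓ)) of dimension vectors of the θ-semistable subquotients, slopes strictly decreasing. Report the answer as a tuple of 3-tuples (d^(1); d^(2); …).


Barcode: M ≅ I[1,1], I[1,2], I[3,3]^3. HN layers by μ_θ (3 steps, strictly decreasing):
  μ^(1)=2; μ^(2)=-1; μ^(3)=-5/2

((0, 0, 3); (1, 0, 0); (1, 1, 0))


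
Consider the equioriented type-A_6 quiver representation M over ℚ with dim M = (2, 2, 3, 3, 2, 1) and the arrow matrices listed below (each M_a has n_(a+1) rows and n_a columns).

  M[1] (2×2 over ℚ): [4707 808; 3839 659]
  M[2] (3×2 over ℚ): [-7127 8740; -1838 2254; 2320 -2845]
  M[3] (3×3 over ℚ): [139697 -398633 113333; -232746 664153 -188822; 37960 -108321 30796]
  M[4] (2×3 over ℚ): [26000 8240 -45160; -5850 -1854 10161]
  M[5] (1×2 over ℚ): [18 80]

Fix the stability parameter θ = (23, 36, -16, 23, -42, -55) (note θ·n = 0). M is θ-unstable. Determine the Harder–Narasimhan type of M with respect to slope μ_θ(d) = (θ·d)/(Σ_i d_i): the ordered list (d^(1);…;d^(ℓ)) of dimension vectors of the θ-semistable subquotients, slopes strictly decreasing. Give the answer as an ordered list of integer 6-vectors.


Barcode: M ≅ I[1,4], I[1,5], I[3,4], I[5,6]. HN layers by μ_θ (5 steps, strictly decreasing):
  μ^(1)=23; μ^(2)=43/3; μ^(3)=24/5; μ^(4)=-16; μ^(5)=-97/2

((0, 0, 0, 2, 0, 0); (1, 1, 1, 0, 0, 0); (1, 1, 1, 1, 1, 0); (0, 0, 1, 0, 0, 0); (0, 0, 0, 0, 1, 1))


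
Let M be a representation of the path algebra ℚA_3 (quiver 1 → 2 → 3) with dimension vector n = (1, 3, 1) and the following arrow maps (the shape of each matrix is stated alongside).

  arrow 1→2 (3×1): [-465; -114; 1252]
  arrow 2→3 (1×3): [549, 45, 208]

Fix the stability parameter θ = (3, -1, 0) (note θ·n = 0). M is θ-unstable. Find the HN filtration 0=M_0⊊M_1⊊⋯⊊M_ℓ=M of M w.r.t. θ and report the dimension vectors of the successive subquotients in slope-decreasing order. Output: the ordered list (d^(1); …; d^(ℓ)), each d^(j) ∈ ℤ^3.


Barcode: M ≅ I[1,3], I[2,2]^2. HN layers by μ_θ (2 steps, strictly decreasing):
  μ^(1)=2/3; μ^(2)=-1

((1, 1, 1); (0, 2, 0))


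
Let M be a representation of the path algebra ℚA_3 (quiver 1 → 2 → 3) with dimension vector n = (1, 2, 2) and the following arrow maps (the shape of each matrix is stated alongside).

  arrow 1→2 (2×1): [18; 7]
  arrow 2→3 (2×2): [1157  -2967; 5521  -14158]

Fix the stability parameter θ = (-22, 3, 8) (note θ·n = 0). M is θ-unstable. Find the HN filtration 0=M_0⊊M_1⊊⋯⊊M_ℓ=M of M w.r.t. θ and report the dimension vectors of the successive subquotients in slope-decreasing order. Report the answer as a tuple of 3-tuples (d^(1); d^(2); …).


Interval decomposition of M: I[1,3], I[2,3].
HN type (ℓ=3): μ^(1)=8; μ^(2)=3; μ^(3)=-22

((0, 0, 2); (0, 2, 0); (1, 0, 0))


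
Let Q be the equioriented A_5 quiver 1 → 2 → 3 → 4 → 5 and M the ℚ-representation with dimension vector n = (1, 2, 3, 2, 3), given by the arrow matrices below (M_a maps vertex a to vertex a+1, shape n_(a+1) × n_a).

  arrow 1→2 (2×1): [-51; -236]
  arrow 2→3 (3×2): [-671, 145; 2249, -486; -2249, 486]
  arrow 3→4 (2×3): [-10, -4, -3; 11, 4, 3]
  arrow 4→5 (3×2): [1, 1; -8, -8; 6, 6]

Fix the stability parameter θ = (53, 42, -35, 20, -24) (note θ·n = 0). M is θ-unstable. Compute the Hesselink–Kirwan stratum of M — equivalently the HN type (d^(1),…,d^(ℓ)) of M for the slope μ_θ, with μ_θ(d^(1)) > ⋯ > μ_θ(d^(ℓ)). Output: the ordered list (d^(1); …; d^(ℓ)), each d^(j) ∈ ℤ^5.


Interval decomposition of M: I[1,5], I[2,4], I[3,3], I[5,5]^2.
HN type (ℓ=5): μ^(1)=20; μ^(2)=56/5; μ^(3)=7/2; μ^(4)=-24; μ^(5)=-35

((0, 0, 0, 1, 0); (1, 1, 1, 1, 1); (0, 1, 1, 0, 0); (0, 0, 0, 0, 2); (0, 0, 1, 0, 0))


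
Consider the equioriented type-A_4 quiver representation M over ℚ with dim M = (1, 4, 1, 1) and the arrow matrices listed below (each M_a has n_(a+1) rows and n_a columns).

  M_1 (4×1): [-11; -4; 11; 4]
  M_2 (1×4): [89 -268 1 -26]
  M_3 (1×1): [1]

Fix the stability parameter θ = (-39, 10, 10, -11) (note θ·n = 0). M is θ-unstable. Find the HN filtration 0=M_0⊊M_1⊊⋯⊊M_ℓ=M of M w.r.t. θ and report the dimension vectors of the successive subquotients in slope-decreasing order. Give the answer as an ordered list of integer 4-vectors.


Via rank(M_{q-1}∘⋯∘M_p): M ≅ I[1,2], I[2,2]^2, I[2,4].
μ_θ-semistable layers: μ^(1)=10; μ^(2)=3; μ^(3)=-39

((0, 3, 0, 0); (0, 1, 1, 1); (1, 0, 0, 0))


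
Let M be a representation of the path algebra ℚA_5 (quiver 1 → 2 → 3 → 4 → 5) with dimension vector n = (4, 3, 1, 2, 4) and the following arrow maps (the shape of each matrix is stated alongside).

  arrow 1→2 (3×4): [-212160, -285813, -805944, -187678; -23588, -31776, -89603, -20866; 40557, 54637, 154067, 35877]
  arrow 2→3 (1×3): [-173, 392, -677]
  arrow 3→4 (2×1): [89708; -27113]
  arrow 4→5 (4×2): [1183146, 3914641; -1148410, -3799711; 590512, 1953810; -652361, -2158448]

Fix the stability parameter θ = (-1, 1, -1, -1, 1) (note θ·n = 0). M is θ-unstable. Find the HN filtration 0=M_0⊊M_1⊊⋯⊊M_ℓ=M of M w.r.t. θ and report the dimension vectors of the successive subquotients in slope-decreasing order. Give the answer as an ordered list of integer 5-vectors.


Interval decomposition of M: I[1,1], I[1,2]^2, I[1,5], I[4,5], I[5,5]^2.
HN type (ℓ=3): μ^(1)=1; μ^(2)=-1/3; μ^(3)=-1

((0, 2, 0, 0, 4); (0, 1, 1, 1, 0); (4, 0, 0, 1, 0))


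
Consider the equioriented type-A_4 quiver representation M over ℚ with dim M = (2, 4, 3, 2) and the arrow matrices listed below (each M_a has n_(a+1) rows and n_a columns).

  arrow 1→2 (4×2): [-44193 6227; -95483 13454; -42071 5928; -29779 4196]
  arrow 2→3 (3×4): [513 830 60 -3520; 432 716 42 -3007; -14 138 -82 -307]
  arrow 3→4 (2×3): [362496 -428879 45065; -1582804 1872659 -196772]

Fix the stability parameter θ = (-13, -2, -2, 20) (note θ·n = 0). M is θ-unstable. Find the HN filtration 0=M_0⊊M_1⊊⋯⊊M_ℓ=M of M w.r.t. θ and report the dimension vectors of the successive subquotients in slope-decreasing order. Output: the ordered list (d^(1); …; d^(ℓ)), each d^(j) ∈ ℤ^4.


Interval decomposition of M: I[1,4]^2, I[2,2], I[2,3].
HN type (ℓ=3): μ^(1)=20; μ^(2)=-2; μ^(3)=-13

((0, 0, 0, 2); (0, 4, 3, 0); (2, 0, 0, 0))


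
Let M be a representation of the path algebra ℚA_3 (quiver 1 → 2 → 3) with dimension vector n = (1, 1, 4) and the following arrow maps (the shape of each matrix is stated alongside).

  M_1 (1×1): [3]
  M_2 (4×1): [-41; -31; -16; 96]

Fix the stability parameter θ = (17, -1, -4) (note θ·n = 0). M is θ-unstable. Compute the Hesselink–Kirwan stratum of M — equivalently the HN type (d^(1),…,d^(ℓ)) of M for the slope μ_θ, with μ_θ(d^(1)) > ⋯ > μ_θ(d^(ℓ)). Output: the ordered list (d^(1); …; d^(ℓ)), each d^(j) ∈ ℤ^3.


Barcode: M ≅ I[1,3], I[3,3]^3. HN layers by μ_θ (2 steps, strictly decreasing):
  μ^(1)=4; μ^(2)=-4

((1, 1, 1); (0, 0, 3))


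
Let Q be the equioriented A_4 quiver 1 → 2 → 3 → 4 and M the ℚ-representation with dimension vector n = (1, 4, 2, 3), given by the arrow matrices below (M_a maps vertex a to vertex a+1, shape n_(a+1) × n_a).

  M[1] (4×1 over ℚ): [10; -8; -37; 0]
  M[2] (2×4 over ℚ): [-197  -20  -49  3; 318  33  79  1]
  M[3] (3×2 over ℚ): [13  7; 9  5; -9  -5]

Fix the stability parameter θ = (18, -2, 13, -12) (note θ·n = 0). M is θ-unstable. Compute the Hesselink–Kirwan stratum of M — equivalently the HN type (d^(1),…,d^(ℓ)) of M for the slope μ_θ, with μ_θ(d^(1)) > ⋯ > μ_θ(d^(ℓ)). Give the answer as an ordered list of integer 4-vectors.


Barcode: M ≅ I[1,4], I[2,2]^2, I[2,4], I[4,4]. HN layers by μ_θ (4 steps, strictly decreasing):
  μ^(1)=17/4; μ^(2)=1/2; μ^(3)=-2; μ^(4)=-12

((1, 1, 1, 1); (0, 0, 1, 1); (0, 3, 0, 0); (0, 0, 0, 1))


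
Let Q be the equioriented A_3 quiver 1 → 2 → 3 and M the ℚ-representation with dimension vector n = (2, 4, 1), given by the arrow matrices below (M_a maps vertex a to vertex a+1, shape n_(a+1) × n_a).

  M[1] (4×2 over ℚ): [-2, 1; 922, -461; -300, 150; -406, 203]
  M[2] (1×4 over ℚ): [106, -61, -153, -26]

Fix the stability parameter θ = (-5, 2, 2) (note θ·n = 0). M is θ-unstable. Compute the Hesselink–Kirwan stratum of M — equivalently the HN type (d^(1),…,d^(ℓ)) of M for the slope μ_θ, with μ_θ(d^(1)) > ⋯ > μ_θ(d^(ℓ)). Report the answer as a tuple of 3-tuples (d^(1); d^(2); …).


Via rank(M_{q-1}∘⋯∘M_p): M ≅ I[1,1], I[1,3], I[2,2]^3.
μ_θ-semistable layers: μ^(1)=2; μ^(2)=-5

((0, 4, 1); (2, 0, 0))


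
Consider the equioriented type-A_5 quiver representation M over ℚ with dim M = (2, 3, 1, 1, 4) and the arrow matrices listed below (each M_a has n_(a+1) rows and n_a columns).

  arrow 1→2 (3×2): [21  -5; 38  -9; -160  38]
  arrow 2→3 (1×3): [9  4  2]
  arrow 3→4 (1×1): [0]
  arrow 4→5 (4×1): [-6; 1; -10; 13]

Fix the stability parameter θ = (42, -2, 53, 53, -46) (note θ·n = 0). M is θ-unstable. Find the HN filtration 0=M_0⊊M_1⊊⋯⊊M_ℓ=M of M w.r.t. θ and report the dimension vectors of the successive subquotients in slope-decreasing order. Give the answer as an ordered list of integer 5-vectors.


Barcode: M ≅ I[1,2], I[1,3], I[2,2], I[4,5], I[5,5]^3. HN layers by μ_θ (5 steps, strictly decreasing):
  μ^(1)=53; μ^(2)=20; μ^(3)=7/2; μ^(4)=-2; μ^(5)=-46

((0, 0, 1, 0, 0); (2, 2, 0, 0, 0); (0, 0, 0, 1, 1); (0, 1, 0, 0, 0); (0, 0, 0, 0, 3))


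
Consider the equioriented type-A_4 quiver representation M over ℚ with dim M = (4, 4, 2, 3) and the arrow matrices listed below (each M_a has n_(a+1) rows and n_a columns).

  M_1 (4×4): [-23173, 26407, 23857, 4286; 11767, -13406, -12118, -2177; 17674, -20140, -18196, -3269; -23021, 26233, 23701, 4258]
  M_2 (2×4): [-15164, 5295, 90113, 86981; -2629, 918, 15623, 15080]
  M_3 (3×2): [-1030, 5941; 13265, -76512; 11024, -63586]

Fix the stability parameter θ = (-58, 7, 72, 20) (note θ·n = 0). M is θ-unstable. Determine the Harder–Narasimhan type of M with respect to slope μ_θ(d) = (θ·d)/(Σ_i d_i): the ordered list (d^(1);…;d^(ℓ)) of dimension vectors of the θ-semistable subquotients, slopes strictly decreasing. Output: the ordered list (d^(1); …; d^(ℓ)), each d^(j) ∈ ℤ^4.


Interval decomposition of M: I[1,2]^2, I[1,4]^2, I[4,4].
HN type (ℓ=4): μ^(1)=46; μ^(2)=20; μ^(3)=7; μ^(4)=-58

((0, 0, 2, 2); (0, 0, 0, 1); (0, 4, 0, 0); (4, 0, 0, 0))


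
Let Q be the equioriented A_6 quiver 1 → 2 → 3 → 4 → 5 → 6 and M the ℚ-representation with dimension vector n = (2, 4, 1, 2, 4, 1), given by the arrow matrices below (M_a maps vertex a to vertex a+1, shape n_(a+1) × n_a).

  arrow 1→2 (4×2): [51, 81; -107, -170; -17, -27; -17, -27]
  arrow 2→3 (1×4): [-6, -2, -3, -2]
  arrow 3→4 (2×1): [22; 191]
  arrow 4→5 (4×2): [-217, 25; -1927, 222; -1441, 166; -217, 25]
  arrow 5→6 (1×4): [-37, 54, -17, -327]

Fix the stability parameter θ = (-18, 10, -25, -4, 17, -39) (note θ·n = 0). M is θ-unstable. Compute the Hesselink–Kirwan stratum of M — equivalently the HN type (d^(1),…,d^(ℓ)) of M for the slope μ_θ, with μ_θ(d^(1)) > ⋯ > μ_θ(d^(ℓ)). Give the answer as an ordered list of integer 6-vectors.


Barcode: M ≅ I[1,2], I[1,5], I[2,2]^2, I[4,6], I[5,5]^2. HN layers by μ_θ (6 steps, strictly decreasing):
  μ^(1)=17; μ^(2)=10; μ^(3)=-4; μ^(4)=-15/2; μ^(5)=-26/3; μ^(6)=-18

((0, 0, 0, 0, 3, 0); (0, 3, 0, 0, 0, 0); (0, 0, 0, 1, 0, 0); (0, 1, 1, 0, 0, 0); (0, 0, 0, 1, 1, 1); (2, 0, 0, 0, 0, 0))


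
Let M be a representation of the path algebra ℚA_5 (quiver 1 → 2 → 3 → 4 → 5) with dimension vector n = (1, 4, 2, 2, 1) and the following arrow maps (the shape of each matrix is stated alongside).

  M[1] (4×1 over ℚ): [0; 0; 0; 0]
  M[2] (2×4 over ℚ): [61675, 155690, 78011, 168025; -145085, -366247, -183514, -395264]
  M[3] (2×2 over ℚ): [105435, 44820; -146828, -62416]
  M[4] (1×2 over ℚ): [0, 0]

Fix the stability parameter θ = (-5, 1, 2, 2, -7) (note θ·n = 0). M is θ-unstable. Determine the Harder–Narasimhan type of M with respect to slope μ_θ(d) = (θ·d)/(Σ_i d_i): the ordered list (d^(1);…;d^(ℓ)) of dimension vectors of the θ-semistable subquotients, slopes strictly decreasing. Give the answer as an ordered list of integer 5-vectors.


Via rank(M_{q-1}∘⋯∘M_p): M ≅ I[1,1], I[2,2]^2, I[2,3], I[2,4], I[4,4], I[5,5].
μ_θ-semistable layers: μ^(1)=2; μ^(2)=1; μ^(3)=-5; μ^(4)=-7

((0, 0, 2, 2, 0); (0, 4, 0, 0, 0); (1, 0, 0, 0, 0); (0, 0, 0, 0, 1))


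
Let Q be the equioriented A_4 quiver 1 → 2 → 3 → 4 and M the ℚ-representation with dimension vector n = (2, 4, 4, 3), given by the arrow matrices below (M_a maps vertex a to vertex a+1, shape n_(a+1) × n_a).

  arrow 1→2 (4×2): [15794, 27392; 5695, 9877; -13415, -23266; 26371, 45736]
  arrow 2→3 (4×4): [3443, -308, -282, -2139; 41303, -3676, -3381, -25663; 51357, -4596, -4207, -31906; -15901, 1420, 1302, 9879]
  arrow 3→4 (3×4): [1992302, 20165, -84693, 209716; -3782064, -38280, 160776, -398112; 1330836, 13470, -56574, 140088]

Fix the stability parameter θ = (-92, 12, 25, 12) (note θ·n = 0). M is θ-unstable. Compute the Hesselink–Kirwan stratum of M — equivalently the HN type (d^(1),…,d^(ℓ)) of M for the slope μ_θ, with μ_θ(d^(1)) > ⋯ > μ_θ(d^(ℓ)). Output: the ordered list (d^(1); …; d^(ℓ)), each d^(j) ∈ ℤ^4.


Via rank(M_{q-1}∘⋯∘M_p): M ≅ I[1,3], I[1,4], I[2,2], I[2,3], I[3,3], I[4,4]^2.
μ_θ-semistable layers: μ^(1)=25; μ^(2)=37/2; μ^(3)=12; μ^(4)=-92

((0, 0, 3, 0); (0, 0, 1, 1); (0, 4, 0, 2); (2, 0, 0, 0))


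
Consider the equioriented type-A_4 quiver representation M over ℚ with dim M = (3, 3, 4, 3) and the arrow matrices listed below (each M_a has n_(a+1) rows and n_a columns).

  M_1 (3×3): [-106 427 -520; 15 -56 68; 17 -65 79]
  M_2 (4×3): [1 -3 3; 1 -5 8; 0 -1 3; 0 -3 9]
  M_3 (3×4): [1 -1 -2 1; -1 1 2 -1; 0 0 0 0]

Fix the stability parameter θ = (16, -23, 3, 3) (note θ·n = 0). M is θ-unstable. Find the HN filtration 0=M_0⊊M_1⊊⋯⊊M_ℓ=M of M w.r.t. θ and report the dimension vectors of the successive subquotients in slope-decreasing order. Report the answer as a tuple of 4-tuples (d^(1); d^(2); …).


Interval decomposition of M: I[1,3]^2, I[1,4], I[3,3], I[4,4]^2.
HN type (ℓ=2): μ^(1)=3; μ^(2)=-7/2

((0, 0, 4, 3); (3, 3, 0, 0))


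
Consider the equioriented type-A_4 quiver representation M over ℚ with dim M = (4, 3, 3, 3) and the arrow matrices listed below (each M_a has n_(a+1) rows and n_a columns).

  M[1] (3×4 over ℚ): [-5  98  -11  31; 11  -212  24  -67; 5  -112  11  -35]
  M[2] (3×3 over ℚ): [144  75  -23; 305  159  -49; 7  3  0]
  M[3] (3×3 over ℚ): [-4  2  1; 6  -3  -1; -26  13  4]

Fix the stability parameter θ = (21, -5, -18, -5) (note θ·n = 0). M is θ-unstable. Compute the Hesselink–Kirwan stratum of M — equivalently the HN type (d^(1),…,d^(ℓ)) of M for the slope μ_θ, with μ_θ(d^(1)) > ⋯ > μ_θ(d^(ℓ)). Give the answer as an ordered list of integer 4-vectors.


Via rank(M_{q-1}∘⋯∘M_p): M ≅ I[1,1], I[1,3], I[1,4]^2, I[4,4].
μ_θ-semistable layers: μ^(1)=21; μ^(2)=-2/3; μ^(3)=-7/4; μ^(4)=-5

((1, 0, 0, 0); (1, 1, 1, 0); (2, 2, 2, 2); (0, 0, 0, 1))


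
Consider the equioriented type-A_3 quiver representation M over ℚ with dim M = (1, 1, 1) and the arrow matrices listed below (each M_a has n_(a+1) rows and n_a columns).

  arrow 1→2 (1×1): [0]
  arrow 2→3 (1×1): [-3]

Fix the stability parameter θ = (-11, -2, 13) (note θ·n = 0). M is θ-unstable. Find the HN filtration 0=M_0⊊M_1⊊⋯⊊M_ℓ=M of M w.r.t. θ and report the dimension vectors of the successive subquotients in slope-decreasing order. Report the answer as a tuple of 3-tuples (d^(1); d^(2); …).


Barcode: M ≅ I[1,1], I[2,3]. HN layers by μ_θ (3 steps, strictly decreasing):
  μ^(1)=13; μ^(2)=-2; μ^(3)=-11

((0, 0, 1); (0, 1, 0); (1, 0, 0))


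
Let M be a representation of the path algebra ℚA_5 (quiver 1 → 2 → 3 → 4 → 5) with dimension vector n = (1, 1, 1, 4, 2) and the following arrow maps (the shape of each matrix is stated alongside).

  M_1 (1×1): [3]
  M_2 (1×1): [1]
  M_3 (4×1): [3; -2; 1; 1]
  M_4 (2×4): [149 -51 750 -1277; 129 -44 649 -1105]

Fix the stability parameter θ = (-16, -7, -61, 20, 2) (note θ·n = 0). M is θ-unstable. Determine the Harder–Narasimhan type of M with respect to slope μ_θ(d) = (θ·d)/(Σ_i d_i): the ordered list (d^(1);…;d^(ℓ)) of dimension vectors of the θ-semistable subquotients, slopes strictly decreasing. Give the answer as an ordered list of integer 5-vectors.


Barcode: M ≅ I[1,5], I[4,4]^2, I[4,5]. HN layers by μ_θ (3 steps, strictly decreasing):
  μ^(1)=20; μ^(2)=11; μ^(3)=-28

((0, 0, 0, 2, 0); (0, 0, 0, 2, 2); (1, 1, 1, 0, 0))


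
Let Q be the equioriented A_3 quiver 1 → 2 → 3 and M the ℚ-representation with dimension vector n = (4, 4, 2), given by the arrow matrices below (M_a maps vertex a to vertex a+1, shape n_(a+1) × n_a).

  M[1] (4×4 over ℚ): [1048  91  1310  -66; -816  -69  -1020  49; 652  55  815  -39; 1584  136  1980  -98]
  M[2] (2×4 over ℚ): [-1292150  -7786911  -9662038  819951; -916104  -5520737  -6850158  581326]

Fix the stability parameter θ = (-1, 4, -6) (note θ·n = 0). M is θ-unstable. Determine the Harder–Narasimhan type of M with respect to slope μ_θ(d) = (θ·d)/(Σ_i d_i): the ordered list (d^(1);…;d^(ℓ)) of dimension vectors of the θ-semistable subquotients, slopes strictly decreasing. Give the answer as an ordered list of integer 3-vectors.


Via rank(M_{q-1}∘⋯∘M_p): M ≅ I[1,1], I[1,2]^2, I[1,3], I[2,3].
μ_θ-semistable layers: μ^(1)=4; μ^(2)=-1

((0, 2, 0); (4, 2, 2))


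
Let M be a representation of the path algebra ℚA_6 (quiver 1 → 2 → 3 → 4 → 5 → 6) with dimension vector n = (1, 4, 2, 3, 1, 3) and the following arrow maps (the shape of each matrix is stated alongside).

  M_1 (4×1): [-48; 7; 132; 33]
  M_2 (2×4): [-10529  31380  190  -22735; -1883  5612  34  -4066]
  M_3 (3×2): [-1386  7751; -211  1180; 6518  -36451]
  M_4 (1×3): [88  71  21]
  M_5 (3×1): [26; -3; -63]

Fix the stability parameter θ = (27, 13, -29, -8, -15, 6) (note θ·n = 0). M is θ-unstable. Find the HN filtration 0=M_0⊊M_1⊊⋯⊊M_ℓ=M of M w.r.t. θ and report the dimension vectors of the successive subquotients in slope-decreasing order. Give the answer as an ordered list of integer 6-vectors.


Via rank(M_{q-1}∘⋯∘M_p): M ≅ I[1,6], I[2,2]^2, I[2,4], I[4,4], I[6,6]^2.
μ_θ-semistable layers: μ^(1)=13; μ^(2)=6; μ^(3)=-12/5; μ^(4)=-8

((0, 2, 0, 0, 0, 0); (0, 0, 0, 0, 0, 3); (1, 1, 1, 1, 1, 0); (0, 1, 1, 2, 0, 0))


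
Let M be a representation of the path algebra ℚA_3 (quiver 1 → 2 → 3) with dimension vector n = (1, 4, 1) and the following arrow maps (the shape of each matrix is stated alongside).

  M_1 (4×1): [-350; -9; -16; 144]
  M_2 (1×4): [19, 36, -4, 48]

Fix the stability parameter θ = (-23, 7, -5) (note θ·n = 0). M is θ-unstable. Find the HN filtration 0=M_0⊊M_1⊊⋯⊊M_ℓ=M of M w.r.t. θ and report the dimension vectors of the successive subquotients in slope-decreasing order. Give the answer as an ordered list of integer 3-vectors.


Via rank(M_{q-1}∘⋯∘M_p): M ≅ I[1,3], I[2,2]^3.
μ_θ-semistable layers: μ^(1)=7; μ^(2)=1; μ^(3)=-23

((0, 3, 0); (0, 1, 1); (1, 0, 0))


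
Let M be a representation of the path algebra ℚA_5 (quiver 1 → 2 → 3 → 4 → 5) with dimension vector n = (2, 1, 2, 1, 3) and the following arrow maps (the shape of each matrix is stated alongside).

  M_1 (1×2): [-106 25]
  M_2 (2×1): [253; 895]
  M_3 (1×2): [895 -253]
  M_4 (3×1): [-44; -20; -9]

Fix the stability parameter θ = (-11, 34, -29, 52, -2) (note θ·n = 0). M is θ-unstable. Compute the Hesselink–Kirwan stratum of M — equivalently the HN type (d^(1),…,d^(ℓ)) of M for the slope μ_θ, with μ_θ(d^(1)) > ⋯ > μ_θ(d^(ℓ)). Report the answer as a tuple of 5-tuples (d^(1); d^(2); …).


Interval decomposition of M: I[1,1], I[1,3], I[3,5], I[5,5]^2.
HN type (ℓ=5): μ^(1)=25; μ^(2)=5/2; μ^(3)=-2; μ^(4)=-11; μ^(5)=-29

((0, 0, 0, 1, 1); (0, 1, 1, 0, 0); (0, 0, 0, 0, 2); (2, 0, 0, 0, 0); (0, 0, 1, 0, 0))
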